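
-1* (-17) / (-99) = -17 / 99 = -0.17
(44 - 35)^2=81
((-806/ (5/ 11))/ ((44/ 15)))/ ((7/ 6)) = -3627/ 7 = -518.14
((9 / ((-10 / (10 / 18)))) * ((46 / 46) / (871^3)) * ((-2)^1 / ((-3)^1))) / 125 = -1 / 247791116625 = -0.00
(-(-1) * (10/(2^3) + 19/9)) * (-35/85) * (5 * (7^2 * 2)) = -207515/306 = -678.15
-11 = -11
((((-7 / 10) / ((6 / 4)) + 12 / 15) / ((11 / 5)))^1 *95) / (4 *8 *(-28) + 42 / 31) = -14725 / 915222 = -0.02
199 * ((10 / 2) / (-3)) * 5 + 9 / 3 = -4966 / 3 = -1655.33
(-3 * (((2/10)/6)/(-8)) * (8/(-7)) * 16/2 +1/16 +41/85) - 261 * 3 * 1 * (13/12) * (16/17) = -7596221/9520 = -797.92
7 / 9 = 0.78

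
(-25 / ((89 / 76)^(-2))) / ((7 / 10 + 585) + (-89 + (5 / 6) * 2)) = -2970375 / 43178488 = -0.07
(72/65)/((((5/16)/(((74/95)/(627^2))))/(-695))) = -1316608/269730175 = -0.00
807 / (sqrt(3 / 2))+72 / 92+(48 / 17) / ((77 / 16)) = 41226 / 30107+269 * sqrt(6) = 660.28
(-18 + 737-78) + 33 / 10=6443 / 10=644.30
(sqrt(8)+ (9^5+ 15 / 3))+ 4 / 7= 2* sqrt(2)+ 413382 / 7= 59057.40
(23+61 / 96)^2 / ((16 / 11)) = 56631971 / 147456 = 384.06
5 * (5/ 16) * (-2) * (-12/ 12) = 25/ 8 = 3.12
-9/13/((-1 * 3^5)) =1/351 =0.00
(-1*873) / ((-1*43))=873 / 43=20.30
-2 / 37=-0.05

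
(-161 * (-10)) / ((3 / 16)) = 25760 / 3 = 8586.67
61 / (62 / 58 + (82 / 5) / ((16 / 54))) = 35380 / 32723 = 1.08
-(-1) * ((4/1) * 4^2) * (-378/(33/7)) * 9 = -508032/11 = -46184.73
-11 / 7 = -1.57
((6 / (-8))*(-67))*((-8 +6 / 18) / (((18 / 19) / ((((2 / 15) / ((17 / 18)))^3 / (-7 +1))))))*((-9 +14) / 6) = 58558 / 368475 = 0.16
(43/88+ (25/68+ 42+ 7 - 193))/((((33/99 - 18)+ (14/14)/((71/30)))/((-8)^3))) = -2919197376/686851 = -4250.12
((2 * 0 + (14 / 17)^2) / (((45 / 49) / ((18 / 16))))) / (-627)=-2401 / 1812030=-0.00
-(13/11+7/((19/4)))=-555/209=-2.66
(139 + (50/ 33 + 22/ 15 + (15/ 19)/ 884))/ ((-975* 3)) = -0.05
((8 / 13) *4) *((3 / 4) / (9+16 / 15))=360 / 1963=0.18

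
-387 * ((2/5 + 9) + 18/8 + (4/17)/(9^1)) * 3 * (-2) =4609041/170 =27112.01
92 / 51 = 1.80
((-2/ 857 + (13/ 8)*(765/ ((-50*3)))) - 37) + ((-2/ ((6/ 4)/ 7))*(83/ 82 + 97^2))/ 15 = -49757437109/ 8432880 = -5900.41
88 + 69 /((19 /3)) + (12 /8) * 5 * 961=7306.39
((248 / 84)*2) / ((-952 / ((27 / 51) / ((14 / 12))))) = -279 / 99127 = -0.00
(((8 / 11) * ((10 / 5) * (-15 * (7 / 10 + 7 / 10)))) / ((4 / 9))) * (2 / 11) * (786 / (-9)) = 132048 / 121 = 1091.31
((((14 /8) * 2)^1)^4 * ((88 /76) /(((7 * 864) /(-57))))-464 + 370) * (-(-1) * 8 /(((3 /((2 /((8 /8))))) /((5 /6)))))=-1101745 /2592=-425.06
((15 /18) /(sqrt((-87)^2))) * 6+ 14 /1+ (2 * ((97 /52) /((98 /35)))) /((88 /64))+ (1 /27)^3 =8585838922 /571377807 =15.03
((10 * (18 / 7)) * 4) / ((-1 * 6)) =-120 / 7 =-17.14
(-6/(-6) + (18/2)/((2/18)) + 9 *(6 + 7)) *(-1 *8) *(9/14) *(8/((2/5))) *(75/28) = -2686500/49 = -54826.53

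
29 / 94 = 0.31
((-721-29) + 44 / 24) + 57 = -4147 / 6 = -691.17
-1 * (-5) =5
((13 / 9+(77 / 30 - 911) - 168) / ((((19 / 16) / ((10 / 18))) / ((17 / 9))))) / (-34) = 386996 / 13851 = 27.94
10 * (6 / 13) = 60 / 13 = 4.62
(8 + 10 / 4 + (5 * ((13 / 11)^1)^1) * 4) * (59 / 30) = 67.13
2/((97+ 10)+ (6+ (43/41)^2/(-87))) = 146247/8262031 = 0.02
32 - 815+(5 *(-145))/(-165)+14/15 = -42772/55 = -777.67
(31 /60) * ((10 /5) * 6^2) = 186 /5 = 37.20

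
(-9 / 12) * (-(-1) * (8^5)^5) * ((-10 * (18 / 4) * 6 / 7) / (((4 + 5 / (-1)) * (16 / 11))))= -5259535670296067356753920 / 7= -751362238613723908107702.90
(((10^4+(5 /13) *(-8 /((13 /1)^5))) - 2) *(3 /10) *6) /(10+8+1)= 434325927078 /458546855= 947.18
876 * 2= 1752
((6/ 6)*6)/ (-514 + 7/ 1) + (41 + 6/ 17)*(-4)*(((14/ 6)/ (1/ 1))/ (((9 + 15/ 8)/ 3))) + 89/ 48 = -139478801/ 1333072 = -104.63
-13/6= -2.17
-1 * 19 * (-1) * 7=133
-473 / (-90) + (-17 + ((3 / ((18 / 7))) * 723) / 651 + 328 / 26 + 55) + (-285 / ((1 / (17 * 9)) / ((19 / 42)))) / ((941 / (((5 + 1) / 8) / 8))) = 422021955431 / 7645135680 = 55.20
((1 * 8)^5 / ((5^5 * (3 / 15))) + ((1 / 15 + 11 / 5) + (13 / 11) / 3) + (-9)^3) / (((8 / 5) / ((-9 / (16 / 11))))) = 20849109 / 8000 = 2606.14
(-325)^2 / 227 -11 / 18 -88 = 1539185 / 4086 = 376.70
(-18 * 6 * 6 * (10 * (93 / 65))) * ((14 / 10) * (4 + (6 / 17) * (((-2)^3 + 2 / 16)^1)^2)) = -742610673 / 2210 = -336022.93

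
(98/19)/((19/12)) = 1176/361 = 3.26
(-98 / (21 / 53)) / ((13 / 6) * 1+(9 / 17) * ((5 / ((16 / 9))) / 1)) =-201824 / 2983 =-67.66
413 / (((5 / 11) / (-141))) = -640563 / 5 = -128112.60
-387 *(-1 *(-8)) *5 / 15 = -1032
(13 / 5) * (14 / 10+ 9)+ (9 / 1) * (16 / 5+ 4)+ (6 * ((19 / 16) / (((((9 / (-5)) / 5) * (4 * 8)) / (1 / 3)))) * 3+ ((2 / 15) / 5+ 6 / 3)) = 358073 / 3840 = 93.25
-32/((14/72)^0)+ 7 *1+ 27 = 2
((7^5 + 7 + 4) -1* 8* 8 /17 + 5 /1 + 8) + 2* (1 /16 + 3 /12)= 2288589 /136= 16827.86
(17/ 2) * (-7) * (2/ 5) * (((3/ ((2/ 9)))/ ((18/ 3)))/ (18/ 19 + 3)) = -6783/ 500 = -13.57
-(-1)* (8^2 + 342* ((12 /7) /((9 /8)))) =585.14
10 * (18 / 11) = 180 / 11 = 16.36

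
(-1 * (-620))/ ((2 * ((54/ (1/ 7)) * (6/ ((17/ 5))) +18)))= 2635/ 5823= 0.45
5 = 5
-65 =-65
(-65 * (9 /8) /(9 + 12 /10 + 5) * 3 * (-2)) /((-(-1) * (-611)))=-675 /14288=-0.05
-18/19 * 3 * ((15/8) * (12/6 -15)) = 5265/76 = 69.28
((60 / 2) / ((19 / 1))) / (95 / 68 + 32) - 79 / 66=-1091377 / 949278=-1.15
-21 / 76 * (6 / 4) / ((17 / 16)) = -126 / 323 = -0.39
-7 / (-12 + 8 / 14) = 0.61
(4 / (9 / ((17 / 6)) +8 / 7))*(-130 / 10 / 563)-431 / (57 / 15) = -311867891 / 2749129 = -113.44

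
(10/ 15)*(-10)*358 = -7160/ 3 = -2386.67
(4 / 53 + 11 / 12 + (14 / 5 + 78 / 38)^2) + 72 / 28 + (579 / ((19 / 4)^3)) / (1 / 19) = 5213657917 / 40179300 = 129.76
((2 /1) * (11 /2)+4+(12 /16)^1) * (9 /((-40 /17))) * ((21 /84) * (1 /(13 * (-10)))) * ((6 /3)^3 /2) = 9639 /20800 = 0.46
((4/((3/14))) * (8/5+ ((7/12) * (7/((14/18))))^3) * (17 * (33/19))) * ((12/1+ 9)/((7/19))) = 183850359/40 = 4596258.98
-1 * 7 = -7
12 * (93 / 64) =279 / 16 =17.44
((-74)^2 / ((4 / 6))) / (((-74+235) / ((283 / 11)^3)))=186171846018 / 214291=868780.52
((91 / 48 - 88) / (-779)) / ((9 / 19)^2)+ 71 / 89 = 18306871 / 14187312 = 1.29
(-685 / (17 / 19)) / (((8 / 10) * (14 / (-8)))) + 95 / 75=548.12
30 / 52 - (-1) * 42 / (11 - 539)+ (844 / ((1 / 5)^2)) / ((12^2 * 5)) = 306851 / 10296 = 29.80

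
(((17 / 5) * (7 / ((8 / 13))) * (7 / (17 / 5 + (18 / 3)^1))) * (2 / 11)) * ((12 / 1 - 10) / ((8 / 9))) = 97461 / 8272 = 11.78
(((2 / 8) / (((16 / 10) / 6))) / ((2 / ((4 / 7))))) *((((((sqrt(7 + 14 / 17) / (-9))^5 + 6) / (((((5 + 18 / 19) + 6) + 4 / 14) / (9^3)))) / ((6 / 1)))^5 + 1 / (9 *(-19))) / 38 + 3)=125581970762642138290179644547801272291300011735 / 23705465999572217714019244995286432435968- 4395360099497139684370276085779209360356347875005 *sqrt(2261) / 16328782973485569566486987748392059946502747648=5284796.09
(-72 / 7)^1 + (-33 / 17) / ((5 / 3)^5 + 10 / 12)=-750726 / 71995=-10.43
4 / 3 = 1.33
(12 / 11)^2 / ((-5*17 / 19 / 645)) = -352944 / 2057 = -171.58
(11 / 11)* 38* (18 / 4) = 171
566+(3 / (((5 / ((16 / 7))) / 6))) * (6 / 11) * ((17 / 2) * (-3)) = 173846 / 385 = 451.55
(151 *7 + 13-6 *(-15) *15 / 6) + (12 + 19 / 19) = 1308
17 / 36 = 0.47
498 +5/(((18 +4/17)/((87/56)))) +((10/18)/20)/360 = 1401733567/2812320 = 498.43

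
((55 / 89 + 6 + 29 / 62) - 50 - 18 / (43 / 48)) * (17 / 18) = -254149915 / 4270932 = -59.51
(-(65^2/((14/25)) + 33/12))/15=-211327/420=-503.16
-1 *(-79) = 79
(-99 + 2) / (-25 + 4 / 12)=291 / 74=3.93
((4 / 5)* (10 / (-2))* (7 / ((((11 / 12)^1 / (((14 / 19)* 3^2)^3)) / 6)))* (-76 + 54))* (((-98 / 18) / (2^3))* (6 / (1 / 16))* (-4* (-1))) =-2107788189696 / 6859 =-307302549.89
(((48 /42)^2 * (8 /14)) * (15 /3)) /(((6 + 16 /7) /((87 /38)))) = 1.03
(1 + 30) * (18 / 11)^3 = 180792 / 1331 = 135.83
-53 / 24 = -2.21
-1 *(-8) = 8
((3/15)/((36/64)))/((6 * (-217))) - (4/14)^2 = -16796/205065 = -0.08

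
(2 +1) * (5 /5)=3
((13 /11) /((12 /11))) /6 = 13 /72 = 0.18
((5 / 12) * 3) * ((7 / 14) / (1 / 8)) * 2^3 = 40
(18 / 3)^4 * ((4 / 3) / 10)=864 / 5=172.80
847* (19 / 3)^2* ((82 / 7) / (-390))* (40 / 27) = -14327368 / 9477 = -1511.80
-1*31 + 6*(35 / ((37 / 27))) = 4523 / 37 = 122.24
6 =6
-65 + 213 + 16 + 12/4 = 167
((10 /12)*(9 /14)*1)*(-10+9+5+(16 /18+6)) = 35 /6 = 5.83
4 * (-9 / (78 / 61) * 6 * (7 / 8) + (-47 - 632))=-74459 / 26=-2863.81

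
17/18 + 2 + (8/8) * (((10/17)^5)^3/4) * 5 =2.94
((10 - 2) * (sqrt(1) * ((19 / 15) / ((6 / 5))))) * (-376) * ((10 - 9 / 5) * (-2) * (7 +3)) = 4686464 / 9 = 520718.22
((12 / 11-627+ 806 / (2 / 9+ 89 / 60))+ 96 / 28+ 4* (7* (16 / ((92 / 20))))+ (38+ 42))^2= 223293517974081 / 295606427809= 755.37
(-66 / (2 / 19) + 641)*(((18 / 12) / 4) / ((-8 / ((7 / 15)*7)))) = -343 / 160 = -2.14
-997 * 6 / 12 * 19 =-9471.50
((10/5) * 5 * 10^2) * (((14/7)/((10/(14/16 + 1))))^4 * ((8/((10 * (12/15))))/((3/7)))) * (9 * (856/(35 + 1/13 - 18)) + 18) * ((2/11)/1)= 18640125/4736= 3935.84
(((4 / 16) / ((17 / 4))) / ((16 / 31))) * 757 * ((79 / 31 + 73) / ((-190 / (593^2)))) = -311718201103 / 25840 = -12063397.88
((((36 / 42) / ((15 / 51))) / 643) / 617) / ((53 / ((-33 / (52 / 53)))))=-0.00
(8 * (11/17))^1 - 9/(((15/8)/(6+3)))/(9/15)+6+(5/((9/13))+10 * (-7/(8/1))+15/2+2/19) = -636587/11628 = -54.75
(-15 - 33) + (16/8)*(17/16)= -367/8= -45.88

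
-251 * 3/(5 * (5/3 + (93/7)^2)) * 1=-110691/130960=-0.85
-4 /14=-2 /7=-0.29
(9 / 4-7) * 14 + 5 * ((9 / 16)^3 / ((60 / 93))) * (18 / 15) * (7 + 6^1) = -1842479 / 40960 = -44.98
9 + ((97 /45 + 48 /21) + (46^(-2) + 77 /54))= 29729687 /1999620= 14.87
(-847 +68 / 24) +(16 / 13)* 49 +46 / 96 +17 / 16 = -81361 / 104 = -782.32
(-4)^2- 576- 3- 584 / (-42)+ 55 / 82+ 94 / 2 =-863453 / 1722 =-501.42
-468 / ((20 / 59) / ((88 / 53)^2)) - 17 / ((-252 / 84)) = -160131731 / 42135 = -3800.44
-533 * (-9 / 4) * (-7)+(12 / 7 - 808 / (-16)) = -233591 / 28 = -8342.54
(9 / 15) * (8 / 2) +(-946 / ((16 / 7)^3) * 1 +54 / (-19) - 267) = -67446241 / 194560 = -346.66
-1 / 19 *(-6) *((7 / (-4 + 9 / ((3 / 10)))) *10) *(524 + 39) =478.66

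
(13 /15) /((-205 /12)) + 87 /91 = 84443 /93275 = 0.91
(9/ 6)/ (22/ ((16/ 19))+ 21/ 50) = 0.06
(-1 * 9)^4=6561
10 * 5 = 50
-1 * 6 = -6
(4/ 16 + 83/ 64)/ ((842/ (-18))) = -891/ 26944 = -0.03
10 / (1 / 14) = 140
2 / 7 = 0.29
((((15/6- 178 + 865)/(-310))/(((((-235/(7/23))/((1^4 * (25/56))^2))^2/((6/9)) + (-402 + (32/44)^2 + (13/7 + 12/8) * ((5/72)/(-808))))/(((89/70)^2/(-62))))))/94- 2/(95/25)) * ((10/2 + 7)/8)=-0.79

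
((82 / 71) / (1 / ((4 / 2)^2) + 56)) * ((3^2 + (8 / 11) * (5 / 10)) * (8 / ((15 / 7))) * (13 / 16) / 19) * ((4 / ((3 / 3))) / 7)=878384 / 50081625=0.02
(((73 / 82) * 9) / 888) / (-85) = -219 / 2063120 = -0.00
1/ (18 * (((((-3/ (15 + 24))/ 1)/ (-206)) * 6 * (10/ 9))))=1339/ 60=22.32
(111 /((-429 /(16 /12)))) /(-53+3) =74 /10725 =0.01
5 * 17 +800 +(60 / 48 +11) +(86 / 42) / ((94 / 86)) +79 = 3861631 / 3948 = 978.12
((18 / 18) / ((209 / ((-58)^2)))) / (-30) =-1682 / 3135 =-0.54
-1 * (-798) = 798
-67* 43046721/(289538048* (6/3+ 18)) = -2884130307/5790760960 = -0.50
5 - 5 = 0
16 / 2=8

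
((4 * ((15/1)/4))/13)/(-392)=-15/5096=-0.00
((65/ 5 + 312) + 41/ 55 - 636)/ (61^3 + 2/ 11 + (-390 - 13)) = -2133/ 1557725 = -0.00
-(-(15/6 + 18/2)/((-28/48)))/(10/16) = -1104/35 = -31.54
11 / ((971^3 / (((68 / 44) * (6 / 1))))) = 102 / 915498611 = 0.00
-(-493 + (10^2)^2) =-9507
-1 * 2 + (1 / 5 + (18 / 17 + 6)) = 447 / 85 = 5.26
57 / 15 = 3.80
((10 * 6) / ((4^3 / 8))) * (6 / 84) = 15 / 28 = 0.54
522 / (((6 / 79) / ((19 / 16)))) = 130587 / 16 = 8161.69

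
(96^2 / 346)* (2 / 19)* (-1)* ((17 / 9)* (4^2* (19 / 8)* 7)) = -243712 / 173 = -1408.74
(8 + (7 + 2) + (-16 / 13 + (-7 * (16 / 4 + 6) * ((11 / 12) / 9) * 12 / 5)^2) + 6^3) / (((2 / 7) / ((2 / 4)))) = 3866527 / 4212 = 917.98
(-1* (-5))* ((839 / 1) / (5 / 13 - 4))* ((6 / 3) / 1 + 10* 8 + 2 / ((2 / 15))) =-5289895 / 47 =-112550.96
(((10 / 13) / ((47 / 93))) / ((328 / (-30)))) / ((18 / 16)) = -3100 / 25051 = -0.12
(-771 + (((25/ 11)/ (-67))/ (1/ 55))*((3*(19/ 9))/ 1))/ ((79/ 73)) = -11486258/ 15879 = -723.36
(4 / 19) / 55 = 4 / 1045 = 0.00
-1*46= -46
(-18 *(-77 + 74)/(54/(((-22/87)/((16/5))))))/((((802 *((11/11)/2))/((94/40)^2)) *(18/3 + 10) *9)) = -24299/3215185920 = -0.00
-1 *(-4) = 4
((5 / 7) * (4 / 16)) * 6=15 / 14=1.07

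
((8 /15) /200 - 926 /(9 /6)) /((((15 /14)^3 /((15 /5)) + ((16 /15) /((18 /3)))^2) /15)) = -20969.57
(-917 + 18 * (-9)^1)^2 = 1164241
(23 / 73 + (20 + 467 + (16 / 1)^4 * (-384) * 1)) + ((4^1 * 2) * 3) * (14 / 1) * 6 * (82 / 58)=-53268983874 / 2117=-25162486.48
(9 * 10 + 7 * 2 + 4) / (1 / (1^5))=108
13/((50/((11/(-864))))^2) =0.00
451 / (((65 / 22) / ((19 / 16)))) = 94259 / 520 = 181.27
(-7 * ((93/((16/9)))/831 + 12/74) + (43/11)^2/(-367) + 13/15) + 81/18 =409531059019/109230562320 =3.75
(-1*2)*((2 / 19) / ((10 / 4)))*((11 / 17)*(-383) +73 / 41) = 1371936 / 66215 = 20.72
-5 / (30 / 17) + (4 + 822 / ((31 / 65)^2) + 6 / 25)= 521145271 / 144150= 3615.30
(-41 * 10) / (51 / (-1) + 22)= 410 / 29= 14.14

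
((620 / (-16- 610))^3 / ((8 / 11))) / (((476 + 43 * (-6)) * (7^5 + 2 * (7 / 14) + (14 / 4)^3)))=-163850500 / 450580045539011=-0.00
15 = 15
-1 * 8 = -8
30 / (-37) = -0.81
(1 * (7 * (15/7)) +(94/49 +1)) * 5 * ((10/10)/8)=2195/196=11.20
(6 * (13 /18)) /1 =13 /3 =4.33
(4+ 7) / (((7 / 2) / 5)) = 15.71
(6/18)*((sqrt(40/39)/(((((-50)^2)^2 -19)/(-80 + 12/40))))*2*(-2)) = 3188*sqrt(390)/3656238885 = 0.00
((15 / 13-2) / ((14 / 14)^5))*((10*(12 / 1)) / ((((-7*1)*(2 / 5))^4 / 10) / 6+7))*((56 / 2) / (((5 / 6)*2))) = -2700000 / 12701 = -212.58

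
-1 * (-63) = 63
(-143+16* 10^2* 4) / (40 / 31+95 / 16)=3103472 / 3585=865.68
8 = 8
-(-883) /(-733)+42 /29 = 5179 /21257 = 0.24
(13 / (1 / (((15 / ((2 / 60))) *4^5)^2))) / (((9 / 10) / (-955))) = -2929065984000000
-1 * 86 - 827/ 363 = -32045/ 363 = -88.28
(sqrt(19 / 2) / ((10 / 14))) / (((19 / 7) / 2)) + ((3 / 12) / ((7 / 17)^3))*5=49*sqrt(38) / 95 + 24565 / 1372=21.08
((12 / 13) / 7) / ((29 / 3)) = 36 / 2639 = 0.01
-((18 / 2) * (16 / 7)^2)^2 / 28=-1327104 / 16807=-78.96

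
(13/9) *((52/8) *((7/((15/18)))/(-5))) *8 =-9464/75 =-126.19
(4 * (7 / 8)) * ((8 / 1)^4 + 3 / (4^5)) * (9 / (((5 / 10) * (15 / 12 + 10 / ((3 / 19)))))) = 792724023 / 198400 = 3995.58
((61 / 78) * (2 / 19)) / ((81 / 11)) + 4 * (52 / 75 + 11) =70201331 / 1500525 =46.78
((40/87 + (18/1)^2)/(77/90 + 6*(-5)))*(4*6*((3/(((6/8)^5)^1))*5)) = -11562188800/684603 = -16888.90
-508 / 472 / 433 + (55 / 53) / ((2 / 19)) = 13344942 / 1353991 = 9.86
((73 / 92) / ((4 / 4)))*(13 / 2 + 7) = 1971 / 184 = 10.71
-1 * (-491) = 491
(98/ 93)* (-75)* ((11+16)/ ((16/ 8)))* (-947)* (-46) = -1440813150/ 31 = -46477843.55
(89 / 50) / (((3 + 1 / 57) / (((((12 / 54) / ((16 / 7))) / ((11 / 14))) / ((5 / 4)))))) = 82859 / 1419000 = 0.06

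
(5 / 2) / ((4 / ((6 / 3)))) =5 / 4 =1.25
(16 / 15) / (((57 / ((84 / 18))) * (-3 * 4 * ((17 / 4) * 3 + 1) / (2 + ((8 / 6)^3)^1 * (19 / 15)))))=-453824 / 171406125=-0.00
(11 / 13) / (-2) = -11 / 26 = -0.42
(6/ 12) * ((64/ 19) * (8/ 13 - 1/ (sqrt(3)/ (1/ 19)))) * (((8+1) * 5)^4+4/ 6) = 3149280512/ 741 - 393660064 * sqrt(3)/ 3249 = 4040179.92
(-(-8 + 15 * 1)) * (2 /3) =-14 /3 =-4.67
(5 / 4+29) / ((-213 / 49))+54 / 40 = -11947 / 2130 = -5.61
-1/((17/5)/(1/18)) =-5/306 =-0.02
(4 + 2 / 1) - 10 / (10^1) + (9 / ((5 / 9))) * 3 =268 / 5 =53.60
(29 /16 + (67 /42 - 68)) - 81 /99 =-241757 /3696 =-65.41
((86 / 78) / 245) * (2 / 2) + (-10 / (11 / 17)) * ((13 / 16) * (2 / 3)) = -1172511 / 140140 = -8.37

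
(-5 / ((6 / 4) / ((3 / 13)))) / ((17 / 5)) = -50 / 221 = -0.23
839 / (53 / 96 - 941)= -80544 / 90283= -0.89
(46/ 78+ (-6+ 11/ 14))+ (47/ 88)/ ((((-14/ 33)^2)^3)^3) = 358938424628602239411906616027/ 133186202513718663708672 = 2695012.08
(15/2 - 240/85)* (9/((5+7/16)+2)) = 11448/2023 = 5.66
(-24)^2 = 576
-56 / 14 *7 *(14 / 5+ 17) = -2772 / 5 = -554.40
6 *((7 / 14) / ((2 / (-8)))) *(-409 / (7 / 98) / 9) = 22904 / 3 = 7634.67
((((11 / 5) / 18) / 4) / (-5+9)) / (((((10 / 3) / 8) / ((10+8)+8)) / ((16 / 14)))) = 0.54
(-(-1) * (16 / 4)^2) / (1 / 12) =192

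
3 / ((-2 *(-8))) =3 / 16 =0.19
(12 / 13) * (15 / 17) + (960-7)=210793 / 221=953.81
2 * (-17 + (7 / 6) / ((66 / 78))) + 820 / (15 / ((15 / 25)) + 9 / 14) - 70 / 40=-48085 / 47388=-1.01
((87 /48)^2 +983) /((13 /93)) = 23481477 /3328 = 7055.73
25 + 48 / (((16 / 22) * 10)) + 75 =533 / 5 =106.60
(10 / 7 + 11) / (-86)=-87 / 602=-0.14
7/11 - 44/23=-323/253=-1.28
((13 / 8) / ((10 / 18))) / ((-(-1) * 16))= 117 / 640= 0.18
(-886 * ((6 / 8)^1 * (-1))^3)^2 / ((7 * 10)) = 143065521 / 71680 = 1995.89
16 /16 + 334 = 335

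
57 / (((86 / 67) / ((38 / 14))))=72561 / 602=120.53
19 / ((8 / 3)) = 57 / 8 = 7.12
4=4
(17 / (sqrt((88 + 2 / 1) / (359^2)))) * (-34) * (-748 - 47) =5498803 * sqrt(10) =17388741.88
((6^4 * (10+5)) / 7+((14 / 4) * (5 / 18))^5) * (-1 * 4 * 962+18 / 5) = -322882949459549 / 30233088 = -10679787.31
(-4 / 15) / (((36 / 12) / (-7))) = 28 / 45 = 0.62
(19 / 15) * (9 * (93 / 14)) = 75.73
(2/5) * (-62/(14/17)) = -1054/35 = -30.11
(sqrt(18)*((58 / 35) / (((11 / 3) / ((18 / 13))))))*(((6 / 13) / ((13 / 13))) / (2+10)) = 4698*sqrt(2) / 65065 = 0.10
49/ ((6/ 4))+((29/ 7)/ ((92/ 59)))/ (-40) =2519347/ 77280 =32.60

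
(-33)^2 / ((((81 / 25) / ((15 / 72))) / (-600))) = -378125 / 9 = -42013.89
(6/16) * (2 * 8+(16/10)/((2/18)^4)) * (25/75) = 6571/5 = 1314.20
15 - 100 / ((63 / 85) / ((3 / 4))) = -1810 / 21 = -86.19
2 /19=0.11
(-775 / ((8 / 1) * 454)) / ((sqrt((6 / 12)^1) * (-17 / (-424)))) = -41075 * sqrt(2) / 7718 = -7.53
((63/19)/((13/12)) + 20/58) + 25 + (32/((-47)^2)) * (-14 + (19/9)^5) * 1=26918413777237/934336283283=28.81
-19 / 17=-1.12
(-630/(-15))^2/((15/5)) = 588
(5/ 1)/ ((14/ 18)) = 45/ 7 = 6.43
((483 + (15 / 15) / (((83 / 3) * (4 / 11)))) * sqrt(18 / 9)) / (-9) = -17821 * sqrt(2) / 332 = -75.91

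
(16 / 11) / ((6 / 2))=16 / 33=0.48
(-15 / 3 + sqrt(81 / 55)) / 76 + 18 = 9 * sqrt(55) / 4180 + 1363 / 76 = 17.95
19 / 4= 4.75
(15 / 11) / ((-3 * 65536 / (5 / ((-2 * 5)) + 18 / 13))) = -115 / 18743296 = -0.00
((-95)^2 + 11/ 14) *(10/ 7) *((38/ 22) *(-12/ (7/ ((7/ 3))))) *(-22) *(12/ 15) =76827488/ 49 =1567907.92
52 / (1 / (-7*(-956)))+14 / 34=5915735 / 17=347984.41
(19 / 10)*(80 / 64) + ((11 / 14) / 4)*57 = 95 / 7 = 13.57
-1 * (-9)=9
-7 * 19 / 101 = -133 / 101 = -1.32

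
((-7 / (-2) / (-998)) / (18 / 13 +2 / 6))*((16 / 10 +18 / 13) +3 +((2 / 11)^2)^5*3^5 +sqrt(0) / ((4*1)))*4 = -211883161221249 / 4335829583426165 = -0.05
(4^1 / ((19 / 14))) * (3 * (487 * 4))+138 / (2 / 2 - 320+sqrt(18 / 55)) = 1831597260978 / 106339903 - 414 * sqrt(110) / 5596837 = 17223.99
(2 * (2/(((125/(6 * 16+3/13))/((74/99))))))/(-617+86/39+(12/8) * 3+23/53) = -13083792/3466601875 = -0.00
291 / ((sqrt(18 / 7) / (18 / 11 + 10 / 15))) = 417.93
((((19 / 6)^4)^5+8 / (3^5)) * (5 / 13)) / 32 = 187949867288331627747035285 / 1520961911066198016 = 123573026.99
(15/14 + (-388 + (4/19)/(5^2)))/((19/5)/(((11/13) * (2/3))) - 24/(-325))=-122647239/2158723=-56.81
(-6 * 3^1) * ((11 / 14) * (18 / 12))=-297 / 14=-21.21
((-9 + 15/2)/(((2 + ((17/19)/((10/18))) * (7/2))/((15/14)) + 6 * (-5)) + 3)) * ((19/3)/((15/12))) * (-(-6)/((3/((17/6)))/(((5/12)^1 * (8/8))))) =153425/169908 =0.90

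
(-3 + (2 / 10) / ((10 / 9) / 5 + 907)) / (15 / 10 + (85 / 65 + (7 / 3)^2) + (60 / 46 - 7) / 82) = -0.37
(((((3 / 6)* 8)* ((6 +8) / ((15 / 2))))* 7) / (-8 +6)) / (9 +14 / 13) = -2.59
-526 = -526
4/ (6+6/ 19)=19/ 30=0.63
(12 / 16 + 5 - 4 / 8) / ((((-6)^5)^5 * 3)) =-7 / 113721152119718805504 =-0.00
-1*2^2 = -4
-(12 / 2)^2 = -36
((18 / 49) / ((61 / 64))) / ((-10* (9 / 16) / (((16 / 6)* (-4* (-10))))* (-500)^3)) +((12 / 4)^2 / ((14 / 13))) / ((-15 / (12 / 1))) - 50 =-992774998976 / 17513671875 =-56.69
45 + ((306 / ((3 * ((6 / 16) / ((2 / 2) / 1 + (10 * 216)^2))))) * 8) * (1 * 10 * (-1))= -101523477715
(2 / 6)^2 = 1 / 9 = 0.11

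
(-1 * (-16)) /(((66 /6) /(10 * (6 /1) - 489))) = -624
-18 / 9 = -2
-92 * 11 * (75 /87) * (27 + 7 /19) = -13156000 /551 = -23876.59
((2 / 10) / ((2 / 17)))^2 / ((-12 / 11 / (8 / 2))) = -3179 / 300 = -10.60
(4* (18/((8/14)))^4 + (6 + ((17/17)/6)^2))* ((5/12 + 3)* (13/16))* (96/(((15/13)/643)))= 315832567301251/540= 584875124631.95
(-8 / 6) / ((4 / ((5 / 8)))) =-5 / 24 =-0.21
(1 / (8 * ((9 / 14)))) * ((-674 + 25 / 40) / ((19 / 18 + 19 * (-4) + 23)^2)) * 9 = -3054429 / 6993800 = -0.44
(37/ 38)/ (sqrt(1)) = 37/ 38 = 0.97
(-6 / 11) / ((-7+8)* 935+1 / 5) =-15 / 25718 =-0.00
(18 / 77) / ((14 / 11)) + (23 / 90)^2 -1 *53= -20936879 / 396900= -52.75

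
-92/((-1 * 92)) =1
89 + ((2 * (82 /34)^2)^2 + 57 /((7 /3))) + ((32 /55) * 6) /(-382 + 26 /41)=10422357786598 /41898727255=248.75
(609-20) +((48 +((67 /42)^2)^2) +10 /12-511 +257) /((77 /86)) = 3997906529 /10890936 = 367.09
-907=-907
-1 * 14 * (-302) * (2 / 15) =8456 / 15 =563.73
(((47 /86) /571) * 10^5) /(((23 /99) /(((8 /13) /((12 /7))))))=1085700000 /7341347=147.89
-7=-7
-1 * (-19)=19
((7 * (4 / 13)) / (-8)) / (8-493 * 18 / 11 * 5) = 11 / 164476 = 0.00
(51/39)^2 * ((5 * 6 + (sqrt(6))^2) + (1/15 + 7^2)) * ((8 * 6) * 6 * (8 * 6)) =2010963.92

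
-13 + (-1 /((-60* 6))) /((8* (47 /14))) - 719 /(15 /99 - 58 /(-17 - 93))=-507984881 /473760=-1072.24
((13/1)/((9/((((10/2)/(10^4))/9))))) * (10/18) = 0.00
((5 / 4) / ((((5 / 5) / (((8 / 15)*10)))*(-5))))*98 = -392 / 3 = -130.67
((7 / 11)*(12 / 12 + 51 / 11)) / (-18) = -217 / 1089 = -0.20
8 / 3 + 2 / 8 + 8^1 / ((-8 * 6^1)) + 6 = 35 / 4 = 8.75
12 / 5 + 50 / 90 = 133 / 45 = 2.96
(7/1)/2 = 7/2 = 3.50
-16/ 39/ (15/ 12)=-64/ 195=-0.33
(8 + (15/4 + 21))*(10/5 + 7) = 1179/4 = 294.75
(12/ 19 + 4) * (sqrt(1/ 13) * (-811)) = -71368 * sqrt(13)/ 247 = -1041.79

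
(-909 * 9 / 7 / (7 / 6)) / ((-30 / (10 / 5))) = 16362 / 245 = 66.78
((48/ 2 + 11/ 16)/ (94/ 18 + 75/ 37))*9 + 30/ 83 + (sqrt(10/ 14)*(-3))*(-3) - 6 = 9*sqrt(35)/ 7 + 80180613/ 3205792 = 32.62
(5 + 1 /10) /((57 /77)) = 1309 /190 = 6.89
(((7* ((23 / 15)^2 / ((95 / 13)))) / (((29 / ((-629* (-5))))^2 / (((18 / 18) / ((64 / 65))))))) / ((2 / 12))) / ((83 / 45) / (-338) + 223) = 627653089972545 / 867147605008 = 723.81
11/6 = 1.83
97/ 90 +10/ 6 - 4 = -113/ 90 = -1.26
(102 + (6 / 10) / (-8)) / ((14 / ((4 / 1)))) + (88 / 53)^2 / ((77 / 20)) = 11733893 / 393260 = 29.84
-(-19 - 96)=115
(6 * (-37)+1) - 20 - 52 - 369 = -662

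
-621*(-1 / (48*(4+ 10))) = 207 / 224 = 0.92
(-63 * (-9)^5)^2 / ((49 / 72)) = 20334926626632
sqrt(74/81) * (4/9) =4 * sqrt(74)/81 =0.42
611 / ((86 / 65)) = 39715 / 86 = 461.80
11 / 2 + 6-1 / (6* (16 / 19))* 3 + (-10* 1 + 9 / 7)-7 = -1077 / 224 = -4.81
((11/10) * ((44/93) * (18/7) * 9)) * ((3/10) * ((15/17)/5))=58806/92225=0.64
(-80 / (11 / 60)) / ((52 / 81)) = -679.72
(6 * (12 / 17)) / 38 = 36 / 323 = 0.11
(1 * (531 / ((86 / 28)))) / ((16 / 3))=11151 / 344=32.42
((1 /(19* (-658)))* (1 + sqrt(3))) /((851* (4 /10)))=-5* sqrt(3) /21278404 - 5 /21278404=-0.00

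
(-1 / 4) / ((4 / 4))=-1 / 4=-0.25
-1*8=-8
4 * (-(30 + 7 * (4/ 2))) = -176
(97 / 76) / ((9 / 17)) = 1649 / 684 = 2.41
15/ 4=3.75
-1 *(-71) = 71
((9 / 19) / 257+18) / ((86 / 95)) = 439515 / 22102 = 19.89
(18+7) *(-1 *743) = -18575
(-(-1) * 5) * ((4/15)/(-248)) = -1/186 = -0.01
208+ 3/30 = 2081/10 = 208.10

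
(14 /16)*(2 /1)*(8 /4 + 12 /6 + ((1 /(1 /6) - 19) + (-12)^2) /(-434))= 1605 /248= 6.47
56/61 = 0.92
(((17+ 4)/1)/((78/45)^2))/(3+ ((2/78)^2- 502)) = -42525/3035912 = -0.01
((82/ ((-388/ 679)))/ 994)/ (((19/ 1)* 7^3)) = -41/ 1850828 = -0.00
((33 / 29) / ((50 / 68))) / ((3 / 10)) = 748 / 145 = 5.16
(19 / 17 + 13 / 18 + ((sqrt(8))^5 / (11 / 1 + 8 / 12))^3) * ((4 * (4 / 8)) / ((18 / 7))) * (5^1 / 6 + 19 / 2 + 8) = 216755 / 8262 + 46137344 * sqrt(2) / 1225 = 53289.96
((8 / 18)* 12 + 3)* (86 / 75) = 86 / 9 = 9.56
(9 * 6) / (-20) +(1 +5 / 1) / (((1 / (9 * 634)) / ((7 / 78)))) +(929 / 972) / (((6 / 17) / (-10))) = 576709877 / 189540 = 3042.68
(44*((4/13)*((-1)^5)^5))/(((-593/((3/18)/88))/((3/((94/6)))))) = 3/362323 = 0.00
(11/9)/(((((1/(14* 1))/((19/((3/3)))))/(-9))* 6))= -1463/3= -487.67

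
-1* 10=-10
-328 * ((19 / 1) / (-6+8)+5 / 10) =-3280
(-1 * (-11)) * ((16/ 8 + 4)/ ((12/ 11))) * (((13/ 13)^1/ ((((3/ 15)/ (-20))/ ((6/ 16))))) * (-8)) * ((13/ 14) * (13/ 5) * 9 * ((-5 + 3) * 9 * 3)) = -149073210/ 7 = -21296172.86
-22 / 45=-0.49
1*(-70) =-70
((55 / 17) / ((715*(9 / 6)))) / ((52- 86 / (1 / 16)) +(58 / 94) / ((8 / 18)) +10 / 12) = -376 / 164751743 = -0.00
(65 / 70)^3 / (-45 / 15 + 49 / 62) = -0.36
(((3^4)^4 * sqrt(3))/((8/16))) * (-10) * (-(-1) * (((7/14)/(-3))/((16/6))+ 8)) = -27334667835 * sqrt(3)/4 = -11836258374.56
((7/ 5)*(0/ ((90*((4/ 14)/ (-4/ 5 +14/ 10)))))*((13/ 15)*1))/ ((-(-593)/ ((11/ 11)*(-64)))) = 0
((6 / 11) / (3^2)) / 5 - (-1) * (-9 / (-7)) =1499 / 1155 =1.30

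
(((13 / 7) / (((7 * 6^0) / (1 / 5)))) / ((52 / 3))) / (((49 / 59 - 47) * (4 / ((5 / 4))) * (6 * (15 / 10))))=-59 / 25627392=-0.00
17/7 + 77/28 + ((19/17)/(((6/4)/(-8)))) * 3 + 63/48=-21689/1904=-11.39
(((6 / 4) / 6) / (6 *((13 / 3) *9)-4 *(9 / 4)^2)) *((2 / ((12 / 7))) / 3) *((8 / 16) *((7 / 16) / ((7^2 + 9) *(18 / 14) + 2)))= 343 / 263969280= 0.00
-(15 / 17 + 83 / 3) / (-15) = 1456 / 765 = 1.90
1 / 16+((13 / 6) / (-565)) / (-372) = 157661 / 2522160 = 0.06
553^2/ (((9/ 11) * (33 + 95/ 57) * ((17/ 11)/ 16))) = 74005778/ 663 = 111622.59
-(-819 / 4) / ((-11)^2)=819 / 484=1.69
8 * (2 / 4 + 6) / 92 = 0.57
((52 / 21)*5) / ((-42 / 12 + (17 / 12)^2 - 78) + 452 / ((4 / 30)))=12480 / 3336991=0.00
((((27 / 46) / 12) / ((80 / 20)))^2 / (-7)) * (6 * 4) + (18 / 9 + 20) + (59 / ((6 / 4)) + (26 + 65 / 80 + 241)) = 468028847 / 1421952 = 329.15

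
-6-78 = -84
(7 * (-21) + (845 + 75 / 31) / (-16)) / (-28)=49591 / 6944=7.14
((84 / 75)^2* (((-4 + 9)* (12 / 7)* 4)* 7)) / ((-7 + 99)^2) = 0.04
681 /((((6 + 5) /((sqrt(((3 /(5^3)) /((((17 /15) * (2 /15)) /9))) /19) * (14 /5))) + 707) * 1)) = 11465655138 /11898518711 - 2359665 * sqrt(9690) /11898518711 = 0.94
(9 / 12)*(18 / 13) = 27 / 26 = 1.04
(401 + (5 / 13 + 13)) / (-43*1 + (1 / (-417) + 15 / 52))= -8985516 / 926209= -9.70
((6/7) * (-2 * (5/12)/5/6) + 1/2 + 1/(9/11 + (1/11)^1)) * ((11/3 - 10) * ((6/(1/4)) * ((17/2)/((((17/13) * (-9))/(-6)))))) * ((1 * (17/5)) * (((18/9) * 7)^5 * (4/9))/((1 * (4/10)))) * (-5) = 854291320064/81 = 10546806420.54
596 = 596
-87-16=-103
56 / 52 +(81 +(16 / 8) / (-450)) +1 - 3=234212 / 2925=80.07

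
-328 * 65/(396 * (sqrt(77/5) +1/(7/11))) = 93275/14256 - 130585 * sqrt(385)/156816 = -9.80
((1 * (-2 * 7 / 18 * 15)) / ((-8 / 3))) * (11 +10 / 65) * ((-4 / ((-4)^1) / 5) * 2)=19.52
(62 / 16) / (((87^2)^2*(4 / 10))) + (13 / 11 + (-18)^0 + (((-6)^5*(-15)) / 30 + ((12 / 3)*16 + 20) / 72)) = 39236458742689 / 10082997936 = 3891.35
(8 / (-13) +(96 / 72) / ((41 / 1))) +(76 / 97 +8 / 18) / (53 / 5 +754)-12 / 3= -8149491824 / 1778876307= -4.58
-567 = -567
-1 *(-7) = 7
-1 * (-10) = 10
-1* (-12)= 12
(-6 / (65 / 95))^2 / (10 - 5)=12996 / 845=15.38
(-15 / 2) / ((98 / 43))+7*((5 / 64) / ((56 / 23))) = -76925 / 25088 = -3.07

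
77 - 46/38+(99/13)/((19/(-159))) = 2979/247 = 12.06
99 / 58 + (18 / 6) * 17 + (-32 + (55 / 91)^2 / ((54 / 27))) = 5016603 / 240149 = 20.89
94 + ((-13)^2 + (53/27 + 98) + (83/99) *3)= 108547/297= 365.48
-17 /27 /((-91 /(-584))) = -9928 /2457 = -4.04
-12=-12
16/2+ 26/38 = 8.68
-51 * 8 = -408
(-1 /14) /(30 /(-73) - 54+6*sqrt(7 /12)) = 5329*sqrt(21) /219308250+48326 /36551375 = 0.00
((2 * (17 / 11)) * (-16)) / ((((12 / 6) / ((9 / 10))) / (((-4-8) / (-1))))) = -14688 / 55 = -267.05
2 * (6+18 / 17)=240 / 17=14.12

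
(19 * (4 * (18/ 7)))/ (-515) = -0.38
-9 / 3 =-3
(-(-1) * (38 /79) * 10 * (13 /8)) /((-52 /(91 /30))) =-1729 /3792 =-0.46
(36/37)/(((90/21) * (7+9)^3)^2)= 49/15518924800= 0.00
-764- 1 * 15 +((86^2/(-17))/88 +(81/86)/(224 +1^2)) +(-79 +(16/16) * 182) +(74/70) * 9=-944813007/1407175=-671.43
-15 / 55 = -3 / 11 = -0.27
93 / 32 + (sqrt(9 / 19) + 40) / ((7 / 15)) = 45 * sqrt(19) / 133 + 19851 / 224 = 90.10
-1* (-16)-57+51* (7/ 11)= -94/ 11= -8.55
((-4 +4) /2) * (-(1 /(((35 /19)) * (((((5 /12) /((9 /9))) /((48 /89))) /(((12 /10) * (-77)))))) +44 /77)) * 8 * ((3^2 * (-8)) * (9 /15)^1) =0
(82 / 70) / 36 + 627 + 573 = 1512041 / 1260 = 1200.03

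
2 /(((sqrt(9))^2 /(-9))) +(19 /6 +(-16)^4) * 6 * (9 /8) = 3539099 /8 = 442387.38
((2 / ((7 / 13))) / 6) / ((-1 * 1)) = -0.62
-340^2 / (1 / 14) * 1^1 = -1618400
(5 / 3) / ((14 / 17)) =85 / 42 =2.02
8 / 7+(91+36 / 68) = 11028 / 119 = 92.67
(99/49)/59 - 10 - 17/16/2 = -971099/92512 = -10.50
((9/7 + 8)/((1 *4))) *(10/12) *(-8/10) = -65/42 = -1.55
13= 13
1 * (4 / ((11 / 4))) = 16 / 11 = 1.45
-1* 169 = -169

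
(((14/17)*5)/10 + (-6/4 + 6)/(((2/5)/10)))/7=3839/238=16.13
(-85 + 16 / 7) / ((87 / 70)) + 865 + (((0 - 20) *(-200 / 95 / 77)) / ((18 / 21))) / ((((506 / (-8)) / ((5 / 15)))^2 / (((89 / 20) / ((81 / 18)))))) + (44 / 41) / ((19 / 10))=3088370300084225 / 3865231023687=799.01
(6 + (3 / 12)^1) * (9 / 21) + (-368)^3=-1395408821 / 28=-49836029.32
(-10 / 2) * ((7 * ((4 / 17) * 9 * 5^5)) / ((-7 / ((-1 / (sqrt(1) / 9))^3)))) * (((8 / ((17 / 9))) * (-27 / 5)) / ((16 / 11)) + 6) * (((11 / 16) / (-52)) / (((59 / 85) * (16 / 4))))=-1864041609375 / 1668992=-1116866.71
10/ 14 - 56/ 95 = 83/ 665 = 0.12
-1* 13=-13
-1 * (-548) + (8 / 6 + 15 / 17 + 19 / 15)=46876 / 85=551.48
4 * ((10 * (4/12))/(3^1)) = 40/9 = 4.44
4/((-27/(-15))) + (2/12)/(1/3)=49/18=2.72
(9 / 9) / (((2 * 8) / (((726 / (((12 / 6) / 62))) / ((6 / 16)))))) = 3751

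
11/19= 0.58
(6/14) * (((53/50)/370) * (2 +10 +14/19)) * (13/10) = 250107/12302500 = 0.02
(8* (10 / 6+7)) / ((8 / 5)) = 43.33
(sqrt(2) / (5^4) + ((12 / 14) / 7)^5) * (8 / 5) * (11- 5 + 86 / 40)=2534976 / 7061881225 + 326 * sqrt(2) / 15625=0.03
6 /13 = 0.46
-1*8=-8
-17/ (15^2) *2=-34/ 225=-0.15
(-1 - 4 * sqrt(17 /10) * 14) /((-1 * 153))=1 /153+ 28 * sqrt(170) /765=0.48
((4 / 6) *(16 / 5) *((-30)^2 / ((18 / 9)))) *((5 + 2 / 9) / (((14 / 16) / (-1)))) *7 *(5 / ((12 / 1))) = -150400 / 9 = -16711.11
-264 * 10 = -2640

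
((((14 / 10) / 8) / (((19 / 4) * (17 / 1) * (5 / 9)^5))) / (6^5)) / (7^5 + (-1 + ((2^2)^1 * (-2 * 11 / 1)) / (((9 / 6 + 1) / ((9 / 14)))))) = 3969 / 12649067600000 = 0.00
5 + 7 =12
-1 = -1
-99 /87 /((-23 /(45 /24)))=495 /5336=0.09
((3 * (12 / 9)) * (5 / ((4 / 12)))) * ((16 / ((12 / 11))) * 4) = 3520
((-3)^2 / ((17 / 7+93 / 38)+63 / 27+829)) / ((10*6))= 1197 / 6672950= 0.00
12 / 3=4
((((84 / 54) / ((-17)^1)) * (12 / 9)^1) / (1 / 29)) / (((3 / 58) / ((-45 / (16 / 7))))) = 206045 / 153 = 1346.70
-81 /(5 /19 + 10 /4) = -1026 /35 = -29.31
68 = 68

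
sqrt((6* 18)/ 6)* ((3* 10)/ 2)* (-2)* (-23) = 2070* sqrt(2) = 2927.42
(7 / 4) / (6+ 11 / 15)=105 / 404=0.26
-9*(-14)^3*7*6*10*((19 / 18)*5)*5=273714000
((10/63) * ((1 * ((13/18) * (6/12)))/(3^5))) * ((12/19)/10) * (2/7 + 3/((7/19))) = 767/6108291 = 0.00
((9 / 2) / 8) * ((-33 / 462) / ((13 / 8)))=-9 / 364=-0.02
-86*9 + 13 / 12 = -9275 / 12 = -772.92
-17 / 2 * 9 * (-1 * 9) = 688.50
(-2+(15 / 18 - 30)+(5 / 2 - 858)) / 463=-1.92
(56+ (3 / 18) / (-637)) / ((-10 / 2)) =-214031 / 19110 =-11.20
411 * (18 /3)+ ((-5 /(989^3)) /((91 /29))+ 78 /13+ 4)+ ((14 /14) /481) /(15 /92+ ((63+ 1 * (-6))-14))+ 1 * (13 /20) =640658391198628254409 /258679417252916660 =2476.65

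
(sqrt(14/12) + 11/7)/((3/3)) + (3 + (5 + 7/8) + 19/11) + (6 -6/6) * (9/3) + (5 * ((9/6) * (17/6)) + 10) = sqrt(42)/6 + 35989/616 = 59.50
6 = 6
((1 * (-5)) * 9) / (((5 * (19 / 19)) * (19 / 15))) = -135 / 19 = -7.11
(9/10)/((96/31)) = 93/320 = 0.29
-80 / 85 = -16 / 17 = -0.94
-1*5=-5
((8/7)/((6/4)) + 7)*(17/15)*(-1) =-2771/315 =-8.80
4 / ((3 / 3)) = 4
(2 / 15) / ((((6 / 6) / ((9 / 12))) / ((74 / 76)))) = 37 / 380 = 0.10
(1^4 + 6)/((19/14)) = 98/19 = 5.16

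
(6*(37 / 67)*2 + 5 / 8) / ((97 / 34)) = 66079 / 25996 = 2.54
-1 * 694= -694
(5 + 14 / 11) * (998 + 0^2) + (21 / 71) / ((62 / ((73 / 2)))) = 606277911 / 96844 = 6260.36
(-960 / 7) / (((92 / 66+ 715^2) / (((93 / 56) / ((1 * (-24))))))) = 15345 / 826653079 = 0.00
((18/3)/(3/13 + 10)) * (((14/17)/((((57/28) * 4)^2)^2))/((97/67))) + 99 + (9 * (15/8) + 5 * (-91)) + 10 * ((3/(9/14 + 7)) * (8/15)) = -31805090737796819/94368312545112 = -337.03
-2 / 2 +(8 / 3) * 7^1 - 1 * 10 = 23 / 3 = 7.67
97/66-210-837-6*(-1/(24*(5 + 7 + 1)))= -1794097/1716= -1045.51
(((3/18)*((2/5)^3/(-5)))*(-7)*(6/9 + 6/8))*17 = 2023/5625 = 0.36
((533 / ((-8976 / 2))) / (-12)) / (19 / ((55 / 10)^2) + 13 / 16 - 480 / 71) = -416273 / 223765866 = -0.00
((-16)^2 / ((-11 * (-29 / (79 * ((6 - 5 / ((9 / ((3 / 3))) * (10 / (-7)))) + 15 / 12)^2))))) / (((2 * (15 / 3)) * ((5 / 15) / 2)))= 1738000 / 783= 2219.67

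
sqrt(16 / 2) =2 * sqrt(2) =2.83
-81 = -81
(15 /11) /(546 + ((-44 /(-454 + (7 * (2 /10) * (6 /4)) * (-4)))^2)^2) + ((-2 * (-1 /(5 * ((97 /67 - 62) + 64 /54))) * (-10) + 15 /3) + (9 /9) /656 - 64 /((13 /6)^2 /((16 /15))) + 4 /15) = -44075440126555360926383537 /4788754834915507648468848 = -9.20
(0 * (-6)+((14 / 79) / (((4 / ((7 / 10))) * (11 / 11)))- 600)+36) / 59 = -891071 / 93220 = -9.56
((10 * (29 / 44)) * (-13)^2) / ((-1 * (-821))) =24505 / 18062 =1.36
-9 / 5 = -1.80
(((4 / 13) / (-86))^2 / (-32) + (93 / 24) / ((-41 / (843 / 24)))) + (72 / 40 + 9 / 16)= -3924450519 / 4099750720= -0.96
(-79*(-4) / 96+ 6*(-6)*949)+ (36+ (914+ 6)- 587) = -33791.71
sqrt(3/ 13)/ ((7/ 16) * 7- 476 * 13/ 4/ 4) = -16 * sqrt(39)/ 79807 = -0.00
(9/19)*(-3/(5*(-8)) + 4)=1467/760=1.93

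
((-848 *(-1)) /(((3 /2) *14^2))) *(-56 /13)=-3392 /273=-12.42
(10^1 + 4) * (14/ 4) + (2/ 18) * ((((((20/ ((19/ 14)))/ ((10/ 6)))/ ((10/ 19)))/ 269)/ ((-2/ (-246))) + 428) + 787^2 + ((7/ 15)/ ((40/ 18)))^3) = 55615363630403/ 807000000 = 68916.19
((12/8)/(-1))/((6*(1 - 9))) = 1/32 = 0.03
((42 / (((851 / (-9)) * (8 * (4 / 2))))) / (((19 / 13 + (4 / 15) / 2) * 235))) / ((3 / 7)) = -17199 / 99512536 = -0.00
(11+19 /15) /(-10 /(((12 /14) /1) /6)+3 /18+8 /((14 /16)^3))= -126224 /595705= -0.21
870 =870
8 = 8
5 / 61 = 0.08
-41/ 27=-1.52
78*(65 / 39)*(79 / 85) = 2054 / 17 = 120.82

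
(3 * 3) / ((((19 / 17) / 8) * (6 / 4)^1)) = 42.95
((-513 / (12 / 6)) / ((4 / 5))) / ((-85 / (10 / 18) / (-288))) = -10260 / 17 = -603.53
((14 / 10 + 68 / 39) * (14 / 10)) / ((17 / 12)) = 17164 / 5525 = 3.11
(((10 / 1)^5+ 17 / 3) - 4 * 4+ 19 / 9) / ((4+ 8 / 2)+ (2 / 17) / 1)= 7649371 / 621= 12317.83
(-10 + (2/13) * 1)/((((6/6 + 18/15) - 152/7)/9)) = 40320/8879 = 4.54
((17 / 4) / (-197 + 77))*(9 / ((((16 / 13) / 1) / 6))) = -1989 / 1280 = -1.55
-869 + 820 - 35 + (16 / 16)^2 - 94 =-177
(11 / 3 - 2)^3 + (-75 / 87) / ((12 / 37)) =6175 / 3132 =1.97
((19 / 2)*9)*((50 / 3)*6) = 8550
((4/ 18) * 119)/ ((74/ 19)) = 6.79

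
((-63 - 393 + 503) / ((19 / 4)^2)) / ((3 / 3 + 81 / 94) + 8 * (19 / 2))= 70688 / 2642159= 0.03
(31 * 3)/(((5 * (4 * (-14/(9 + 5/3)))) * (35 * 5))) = -124/6125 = -0.02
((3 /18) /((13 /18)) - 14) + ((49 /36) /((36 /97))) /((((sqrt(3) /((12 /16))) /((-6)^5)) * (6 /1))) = -4753 * sqrt(3) /4 - 179 /13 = -2071.88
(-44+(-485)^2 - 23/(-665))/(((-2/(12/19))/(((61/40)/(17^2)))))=-7155089001/18257575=-391.90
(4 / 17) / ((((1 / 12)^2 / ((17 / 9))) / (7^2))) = 3136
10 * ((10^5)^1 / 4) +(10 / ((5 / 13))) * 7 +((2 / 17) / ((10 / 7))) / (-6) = 127592813 / 510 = 250181.99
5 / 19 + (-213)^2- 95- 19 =859850 / 19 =45255.26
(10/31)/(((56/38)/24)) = 1140/217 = 5.25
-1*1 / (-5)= 1 / 5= 0.20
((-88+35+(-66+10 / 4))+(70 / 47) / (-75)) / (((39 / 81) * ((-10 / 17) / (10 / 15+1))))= 8378943 / 12220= 685.67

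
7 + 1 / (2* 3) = 43 / 6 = 7.17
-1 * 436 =-436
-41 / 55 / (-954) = 41 / 52470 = 0.00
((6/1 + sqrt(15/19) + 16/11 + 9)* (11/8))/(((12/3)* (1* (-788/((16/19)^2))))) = -362/71117-22* sqrt(285)/1351223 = -0.01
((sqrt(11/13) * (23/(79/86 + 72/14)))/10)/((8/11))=76153 * sqrt(143)/1897480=0.48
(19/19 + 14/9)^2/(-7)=-529/567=-0.93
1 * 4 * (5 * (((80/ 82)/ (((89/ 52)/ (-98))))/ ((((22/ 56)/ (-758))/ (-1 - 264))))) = -22929390848000/ 40139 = -571249678.57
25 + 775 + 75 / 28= 22475 / 28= 802.68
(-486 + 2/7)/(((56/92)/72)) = -2815200/49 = -57453.06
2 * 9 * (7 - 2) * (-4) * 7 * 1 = -2520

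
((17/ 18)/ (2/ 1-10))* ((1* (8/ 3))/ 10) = -17/ 540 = -0.03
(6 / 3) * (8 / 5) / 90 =0.04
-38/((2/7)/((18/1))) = -2394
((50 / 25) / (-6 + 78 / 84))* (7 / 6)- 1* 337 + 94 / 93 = -336.45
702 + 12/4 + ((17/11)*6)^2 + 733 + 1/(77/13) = 1290957/847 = 1524.15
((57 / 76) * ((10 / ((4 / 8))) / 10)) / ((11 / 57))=171 / 22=7.77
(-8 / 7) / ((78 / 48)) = -64 / 91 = -0.70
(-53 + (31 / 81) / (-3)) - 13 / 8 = -106439 / 1944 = -54.75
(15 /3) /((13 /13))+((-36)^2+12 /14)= 1301.86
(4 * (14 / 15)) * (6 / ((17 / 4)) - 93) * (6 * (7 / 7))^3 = -6277824 / 85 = -73856.75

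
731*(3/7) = 2193/7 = 313.29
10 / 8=5 / 4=1.25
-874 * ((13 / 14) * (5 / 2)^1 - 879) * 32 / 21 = 171632624 / 147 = 1167568.87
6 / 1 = 6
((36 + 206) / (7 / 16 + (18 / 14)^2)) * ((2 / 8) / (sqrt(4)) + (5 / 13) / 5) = 45276 / 1937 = 23.37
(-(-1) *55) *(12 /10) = 66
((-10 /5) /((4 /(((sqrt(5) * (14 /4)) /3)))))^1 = -7 * sqrt(5) /12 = -1.30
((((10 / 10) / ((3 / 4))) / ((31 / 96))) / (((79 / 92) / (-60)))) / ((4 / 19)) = -3356160 / 2449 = -1370.42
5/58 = 0.09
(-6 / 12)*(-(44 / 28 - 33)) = -110 / 7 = -15.71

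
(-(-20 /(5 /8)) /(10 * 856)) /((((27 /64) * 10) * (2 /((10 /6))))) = 32 /43335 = 0.00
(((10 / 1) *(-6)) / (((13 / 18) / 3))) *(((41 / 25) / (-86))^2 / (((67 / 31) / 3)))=-25325946 / 201309875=-0.13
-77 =-77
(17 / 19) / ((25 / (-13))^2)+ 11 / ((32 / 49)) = 6492561 / 380000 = 17.09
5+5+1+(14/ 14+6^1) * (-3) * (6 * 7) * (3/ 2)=-1312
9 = 9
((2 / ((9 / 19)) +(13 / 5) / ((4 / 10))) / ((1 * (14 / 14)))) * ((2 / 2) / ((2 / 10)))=965 / 18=53.61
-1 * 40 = -40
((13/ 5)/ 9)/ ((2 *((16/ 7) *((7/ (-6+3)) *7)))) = -13/ 3360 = -0.00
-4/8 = -1/2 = -0.50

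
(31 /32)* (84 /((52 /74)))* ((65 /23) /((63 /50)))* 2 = 143375 /276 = 519.47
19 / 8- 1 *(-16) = 147 / 8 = 18.38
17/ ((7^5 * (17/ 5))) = 5/ 16807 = 0.00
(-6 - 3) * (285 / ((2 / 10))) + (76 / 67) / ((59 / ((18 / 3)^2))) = -50694489 / 3953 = -12824.31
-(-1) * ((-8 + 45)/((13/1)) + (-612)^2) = 374546.85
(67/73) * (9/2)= 603/146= 4.13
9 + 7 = 16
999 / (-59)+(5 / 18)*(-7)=-20047 / 1062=-18.88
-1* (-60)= 60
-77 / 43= -1.79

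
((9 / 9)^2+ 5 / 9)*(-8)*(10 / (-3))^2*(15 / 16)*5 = -17500 / 27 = -648.15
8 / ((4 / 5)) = 10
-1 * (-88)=88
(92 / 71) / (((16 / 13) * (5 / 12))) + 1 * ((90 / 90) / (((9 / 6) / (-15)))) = -2653 / 355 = -7.47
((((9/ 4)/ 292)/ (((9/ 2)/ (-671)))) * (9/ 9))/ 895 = -671/ 522680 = -0.00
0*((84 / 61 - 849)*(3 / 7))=0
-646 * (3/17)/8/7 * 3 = -171/28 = -6.11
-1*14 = -14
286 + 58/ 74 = 10611/ 37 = 286.78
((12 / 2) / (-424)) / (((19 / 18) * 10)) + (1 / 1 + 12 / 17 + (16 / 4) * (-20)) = -26806799 / 342380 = -78.30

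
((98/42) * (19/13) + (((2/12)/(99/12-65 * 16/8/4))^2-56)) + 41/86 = -4933708177/94673358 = -52.11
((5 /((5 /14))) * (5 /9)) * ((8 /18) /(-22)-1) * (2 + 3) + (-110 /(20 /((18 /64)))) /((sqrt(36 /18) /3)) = -35350 /891-297 * sqrt(2) /128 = -42.96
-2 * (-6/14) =6/7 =0.86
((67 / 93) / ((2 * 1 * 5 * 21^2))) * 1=67 / 410130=0.00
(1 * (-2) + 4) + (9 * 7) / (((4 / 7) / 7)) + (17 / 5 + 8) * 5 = 3323 / 4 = 830.75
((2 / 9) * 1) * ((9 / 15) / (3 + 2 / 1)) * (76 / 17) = 0.12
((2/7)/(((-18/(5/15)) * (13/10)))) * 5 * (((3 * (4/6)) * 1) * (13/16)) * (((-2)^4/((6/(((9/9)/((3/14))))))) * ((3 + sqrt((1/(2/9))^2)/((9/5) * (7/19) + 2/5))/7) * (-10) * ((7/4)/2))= 60875/16362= 3.72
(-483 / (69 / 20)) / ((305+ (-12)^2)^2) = -140 / 201601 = -0.00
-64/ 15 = -4.27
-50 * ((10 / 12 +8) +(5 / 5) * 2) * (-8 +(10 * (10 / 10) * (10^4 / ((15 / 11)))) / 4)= -89336000 / 9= -9926222.22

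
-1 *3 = -3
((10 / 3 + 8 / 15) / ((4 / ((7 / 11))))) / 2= 203 / 660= 0.31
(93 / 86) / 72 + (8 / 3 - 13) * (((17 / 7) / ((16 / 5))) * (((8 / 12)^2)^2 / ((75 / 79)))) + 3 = 24283111 / 17554320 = 1.38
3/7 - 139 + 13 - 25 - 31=-1271/7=-181.57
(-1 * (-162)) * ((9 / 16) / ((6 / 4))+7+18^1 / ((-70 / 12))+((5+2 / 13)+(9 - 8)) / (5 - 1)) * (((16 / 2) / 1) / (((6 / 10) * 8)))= 572751 / 364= 1573.49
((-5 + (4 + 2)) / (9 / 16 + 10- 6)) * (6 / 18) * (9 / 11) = 48 / 803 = 0.06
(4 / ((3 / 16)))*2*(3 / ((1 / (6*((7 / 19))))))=282.95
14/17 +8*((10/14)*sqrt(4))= 1458/119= 12.25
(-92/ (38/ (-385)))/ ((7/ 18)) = 45540/ 19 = 2396.84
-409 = -409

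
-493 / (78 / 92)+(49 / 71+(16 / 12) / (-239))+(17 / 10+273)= -675253191 / 2205970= -306.10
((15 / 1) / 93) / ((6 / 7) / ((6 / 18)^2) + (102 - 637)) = -35 / 114421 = -0.00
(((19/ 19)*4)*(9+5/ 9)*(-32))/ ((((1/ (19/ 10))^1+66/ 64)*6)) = -3346432/ 25569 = -130.88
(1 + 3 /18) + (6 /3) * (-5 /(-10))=13 /6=2.17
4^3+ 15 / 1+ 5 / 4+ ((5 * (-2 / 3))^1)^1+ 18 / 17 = 15907 / 204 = 77.98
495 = 495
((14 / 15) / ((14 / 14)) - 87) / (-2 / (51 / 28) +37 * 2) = -21947 / 18590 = -1.18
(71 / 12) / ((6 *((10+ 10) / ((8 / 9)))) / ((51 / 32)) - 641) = -1207 / 113484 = -0.01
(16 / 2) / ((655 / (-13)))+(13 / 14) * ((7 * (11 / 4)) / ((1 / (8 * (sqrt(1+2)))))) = -104 / 655+143 * sqrt(3) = 247.52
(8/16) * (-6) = -3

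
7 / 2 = 3.50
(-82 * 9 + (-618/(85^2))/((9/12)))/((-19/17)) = 5332874/8075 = 660.42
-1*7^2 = -49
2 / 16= 1 / 8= 0.12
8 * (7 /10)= 28 /5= 5.60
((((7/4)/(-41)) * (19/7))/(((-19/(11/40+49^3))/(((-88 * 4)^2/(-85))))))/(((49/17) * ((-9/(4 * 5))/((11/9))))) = 267248955776/271215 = 985376.75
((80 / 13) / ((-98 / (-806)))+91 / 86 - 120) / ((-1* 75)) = 0.91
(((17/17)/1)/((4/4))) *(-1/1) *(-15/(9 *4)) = 5/12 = 0.42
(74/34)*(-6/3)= -4.35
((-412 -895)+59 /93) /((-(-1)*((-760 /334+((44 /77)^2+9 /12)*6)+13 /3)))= -153.38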